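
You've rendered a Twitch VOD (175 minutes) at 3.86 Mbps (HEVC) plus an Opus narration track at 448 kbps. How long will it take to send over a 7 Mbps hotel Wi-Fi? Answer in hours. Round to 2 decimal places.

1.80 hours

175 min = 10500 s
Audio: 448 kbps = 0.448 Mbps.
Total bitrate: 4.308 Mbps.
File: 4.308 Mbps × 10500 s = 45234.0 Mb.
At 7 Mbps: 45234.0 / 7 = 6462.0 s ≈ 1.79 hours.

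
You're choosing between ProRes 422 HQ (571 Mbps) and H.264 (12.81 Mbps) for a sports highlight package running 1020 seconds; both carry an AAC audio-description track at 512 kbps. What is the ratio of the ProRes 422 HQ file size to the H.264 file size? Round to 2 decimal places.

Audio: 512 kbps = 0.512 Mbps.
ProRes 422 HQ: 571.512 Mbps × 1020 s = 582942.2 Mb = 67.863 GiB.
H.264: 13.322 Mbps × 1020 s = 13588.4 Mb = 1.582 GiB.
Ratio: 67.863 / 1.582 = 42.900.

42.90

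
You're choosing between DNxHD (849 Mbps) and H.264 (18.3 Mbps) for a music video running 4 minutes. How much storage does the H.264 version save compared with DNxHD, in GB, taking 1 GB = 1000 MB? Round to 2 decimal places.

24.92 GB

4 min = 240 s
DNxHD: 849.000 Mbps × 240 s = 203760.0 Mb = 25.470 GB.
H.264: 18.300 Mbps × 240 s = 4392.0 Mb = 0.549 GB.
Saving: 25.470 − 0.549 = 24.921 GB.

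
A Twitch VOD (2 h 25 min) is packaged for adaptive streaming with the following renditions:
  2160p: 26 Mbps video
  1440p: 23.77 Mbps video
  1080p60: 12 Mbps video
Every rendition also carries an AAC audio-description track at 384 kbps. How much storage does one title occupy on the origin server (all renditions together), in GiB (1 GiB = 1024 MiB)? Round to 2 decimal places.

63.73 GiB

2 h 25 min = 145 min = 8700 s
Audio: 384 kbps = 0.384 Mbps.
Sum of rendition bitrates: (26+0.384) + (23.77+0.384) + (12+0.384) = 62.922 Mbps.
× 8700 s = 547,421 Mb = 68,428 MB = 63.73 GiB.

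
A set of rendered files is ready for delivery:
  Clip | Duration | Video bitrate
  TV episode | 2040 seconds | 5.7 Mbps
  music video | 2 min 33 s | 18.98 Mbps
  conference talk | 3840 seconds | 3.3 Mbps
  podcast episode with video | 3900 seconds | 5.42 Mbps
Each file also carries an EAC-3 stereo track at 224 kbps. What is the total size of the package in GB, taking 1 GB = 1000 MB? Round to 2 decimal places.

6.32 GB

Audio: 224 kbps = 0.224 Mbps.
TV episode: 5.924 Mbps × 2040 s = 12085.0 Mb
music video: 19.204 Mbps × 153 s = 2938.2 Mb
conference talk: 3.524 Mbps × 3840 s = 13532.2 Mb
podcast episode with video: 5.644 Mbps × 3900 s = 22011.6 Mb
Total: 50566.9 Mb = 6320.9 MB.
= 6.321 GB.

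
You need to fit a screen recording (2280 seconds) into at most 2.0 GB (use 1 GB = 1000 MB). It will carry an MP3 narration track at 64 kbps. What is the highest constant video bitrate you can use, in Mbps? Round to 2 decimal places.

6.95 Mbps

Budget: 2.0 GB = 16000.0 Mb.
Total bitrate budget: 16000.0 Mb / 2280 s = 7.018 Mbps.
Audio: 64 kbps = 0.064 Mbps.
Video: 7.018 − 0.064 = 6.954 Mbps.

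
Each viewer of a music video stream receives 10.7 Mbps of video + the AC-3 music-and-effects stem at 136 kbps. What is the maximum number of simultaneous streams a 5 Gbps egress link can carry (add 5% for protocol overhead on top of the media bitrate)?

Audio: 136 kbps = 0.136 Mbps.
Per-viewer media rate: 10.836 Mbps.
On the wire with 5% overhead: 11.378 Mbps.
5 Gbps = 5,000 Mbps; 5,000 / 11.378 = 439.45 → 439 viewers.

439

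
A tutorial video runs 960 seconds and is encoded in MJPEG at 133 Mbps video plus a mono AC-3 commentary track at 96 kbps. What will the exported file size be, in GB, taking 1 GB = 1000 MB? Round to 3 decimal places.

Audio: 96 kbps = 0.096 Mbps.
Total bitrate: 133 + 0.096 = 133.096 Mbps.
Stream data: 133.096 Mbps × 960 s = 127772.2 Mb.
127,772 Mb ÷ 8 = 15,972 MB → 15.97 GB.

15.972 GB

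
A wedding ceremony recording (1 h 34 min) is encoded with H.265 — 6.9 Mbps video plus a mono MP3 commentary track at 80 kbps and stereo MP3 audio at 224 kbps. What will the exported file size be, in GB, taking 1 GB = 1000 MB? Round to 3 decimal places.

1 h 34 min = 94 min = 5640 s
Audio total: 80 + 224 = 304 kbps = 0.304 Mbps.
Total bitrate: 6.9 + 0.304 = 7.204 Mbps.
Stream data: 7.204 Mbps × 5640 s = 40630.6 Mb.
40,631 Mb ÷ 8 = 5,079 MB → 5.079 GB.

5.079 GB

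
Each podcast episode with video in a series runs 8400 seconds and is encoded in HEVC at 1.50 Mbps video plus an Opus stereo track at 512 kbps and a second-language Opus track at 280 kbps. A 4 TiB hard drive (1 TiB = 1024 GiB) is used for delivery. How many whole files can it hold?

1827

Audio total: 512 + 280 = 792 kbps = 0.792 Mbps.
Total bitrate: 2.292 Mbps.
Per item: 2.292 Mbps × 8400 s = 19,253 Mb = 2,407 MB.
Capacity: 4 TiB = 35,184,372 Mb; 1827.49 items → 1827 complete.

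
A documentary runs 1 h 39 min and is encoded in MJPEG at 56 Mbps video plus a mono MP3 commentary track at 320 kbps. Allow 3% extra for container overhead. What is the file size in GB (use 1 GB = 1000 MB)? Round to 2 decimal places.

1 h 39 min = 99 min = 5940 s
Audio: 320 kbps = 0.320 Mbps.
Total bitrate: 56 + 0.320 = 56.320 Mbps.
Stream data: 56.320 Mbps × 5940 s = 334540.8 Mb.
With 3% container overhead: ×1.03.
344,577 Mb ÷ 8 = 43,072 MB → 43.07 GB.

43.07 GB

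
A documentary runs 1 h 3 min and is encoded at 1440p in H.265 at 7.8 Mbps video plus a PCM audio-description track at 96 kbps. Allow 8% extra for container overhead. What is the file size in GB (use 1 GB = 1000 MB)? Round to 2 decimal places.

1 h 3 min = 63 min = 3780 s
Audio: 96 kbps = 0.096 Mbps.
Total bitrate: 7.8 + 0.096 = 7.896 Mbps.
Stream data: 7.896 Mbps × 3780 s = 29846.9 Mb.
With 8% container overhead: ×1.08.
32,235 Mb ÷ 8 = 4,029 MB → 4.029 GB.

4.03 GB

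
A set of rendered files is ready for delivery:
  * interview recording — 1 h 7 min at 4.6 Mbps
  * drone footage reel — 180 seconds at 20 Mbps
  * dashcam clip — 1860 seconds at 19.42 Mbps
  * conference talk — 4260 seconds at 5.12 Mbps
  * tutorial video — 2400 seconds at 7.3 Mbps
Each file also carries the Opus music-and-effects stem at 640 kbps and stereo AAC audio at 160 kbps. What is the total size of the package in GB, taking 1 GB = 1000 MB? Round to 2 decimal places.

Audio total: 640 + 160 = 800 kbps = 0.800 Mbps.
interview recording: 5.400 Mbps × 4020 s = 21708.0 Mb
drone footage reel: 20.800 Mbps × 180 s = 3744.0 Mb
dashcam clip: 20.220 Mbps × 1860 s = 37609.2 Mb
conference talk: 5.920 Mbps × 4260 s = 25219.2 Mb
tutorial video: 8.100 Mbps × 2400 s = 19440.0 Mb
Total: 107720.4 Mb = 13465.0 MB.
= 13.47 GB.

13.47 GB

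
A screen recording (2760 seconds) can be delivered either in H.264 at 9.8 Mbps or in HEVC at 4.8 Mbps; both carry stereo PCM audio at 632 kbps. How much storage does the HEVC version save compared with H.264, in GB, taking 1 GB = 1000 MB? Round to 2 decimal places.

1.73 GB

Audio: 632 kbps = 0.632 Mbps.
H.264: 10.432 Mbps × 2760 s = 28792.3 Mb = 3.599 GB.
HEVC: 5.432 Mbps × 2760 s = 14992.3 Mb = 1.874 GB.
Saving: 3.599 − 1.874 = 1.725 GB.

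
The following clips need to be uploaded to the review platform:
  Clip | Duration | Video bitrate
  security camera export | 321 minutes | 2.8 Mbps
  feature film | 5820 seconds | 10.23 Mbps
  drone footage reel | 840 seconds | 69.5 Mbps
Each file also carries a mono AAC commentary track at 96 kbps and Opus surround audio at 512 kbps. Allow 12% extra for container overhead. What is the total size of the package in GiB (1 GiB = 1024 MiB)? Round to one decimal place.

24.5 GiB

Audio total: 96 + 512 = 608 kbps = 0.608 Mbps.
security camera export: 3.408 Mbps × 19260 s × 1.12 = 73514.6 Mb
feature film: 10.838 Mbps × 5820 s × 1.12 = 70646.4 Mb
drone footage reel: 70.108 Mbps × 840 s × 1.12 = 65957.6 Mb
Total: 210118.7 Mb = 26264.8 MB.
= 24.46 GiB.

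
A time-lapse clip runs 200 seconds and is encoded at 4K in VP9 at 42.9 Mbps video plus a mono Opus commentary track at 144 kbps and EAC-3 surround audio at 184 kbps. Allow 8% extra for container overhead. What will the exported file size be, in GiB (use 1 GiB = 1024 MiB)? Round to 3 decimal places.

Audio total: 144 + 184 = 328 kbps = 0.328 Mbps.
Total bitrate: 42.9 + 0.328 = 43.228 Mbps.
Stream data: 43.228 Mbps × 200 s = 8645.6 Mb.
With 8% container overhead: ×1.08.
9,337 Mb = 1,167,156,000 bytes ÷ 1,073,741,824 = 1.087 GiB.

1.087 GiB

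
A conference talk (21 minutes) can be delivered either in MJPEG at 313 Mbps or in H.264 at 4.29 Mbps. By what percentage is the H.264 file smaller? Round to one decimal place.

98.6%

21 min = 1260 s
MJPEG: 313.000 Mbps × 1260 s = 394380.0 Mb = 49.297 GB.
H.264: 4.290 Mbps × 1260 s = 5405.4 Mb = 0.676 GB.
Reduction: (1 − 0.676/49.297) × 100 = 98.63%.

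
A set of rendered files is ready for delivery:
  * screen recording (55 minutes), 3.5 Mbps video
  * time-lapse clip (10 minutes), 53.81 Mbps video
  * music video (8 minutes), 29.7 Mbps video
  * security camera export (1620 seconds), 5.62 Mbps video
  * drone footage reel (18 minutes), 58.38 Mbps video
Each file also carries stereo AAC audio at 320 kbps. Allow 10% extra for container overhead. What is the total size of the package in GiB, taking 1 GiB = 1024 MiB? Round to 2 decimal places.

16.97 GiB

Audio: 320 kbps = 0.320 Mbps.
screen recording: 3.820 Mbps × 3300 s × 1.10 = 13866.6 Mb
time-lapse clip: 54.130 Mbps × 600 s × 1.10 = 35725.8 Mb
music video: 30.020 Mbps × 480 s × 1.10 = 15850.6 Mb
security camera export: 5.940 Mbps × 1620 s × 1.10 = 10585.1 Mb
drone footage reel: 58.700 Mbps × 1080 s × 1.10 = 69735.6 Mb
Total: 145763.6 Mb = 18220.5 MB.
= 16.97 GiB.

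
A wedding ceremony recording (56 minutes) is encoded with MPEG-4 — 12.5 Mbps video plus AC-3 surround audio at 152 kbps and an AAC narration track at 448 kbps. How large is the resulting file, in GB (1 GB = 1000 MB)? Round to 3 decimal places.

5.502 GB

56 min = 3360 s
Audio total: 152 + 448 = 600 kbps = 0.600 Mbps.
Total bitrate: 12.5 + 0.600 = 13.100 Mbps.
Stream data: 13.100 Mbps × 3360 s = 44016.0 Mb.
44,016 Mb ÷ 8 = 5,502 MB → 5.502 GB.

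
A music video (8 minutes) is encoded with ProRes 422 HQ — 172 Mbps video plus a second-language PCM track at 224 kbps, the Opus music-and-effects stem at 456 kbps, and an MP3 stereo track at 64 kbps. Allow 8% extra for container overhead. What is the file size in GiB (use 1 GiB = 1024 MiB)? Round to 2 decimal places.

8 min = 480 s
Audio total: 224 + 456 + 64 = 744 kbps = 0.744 Mbps.
Total bitrate: 172 + 0.744 = 172.744 Mbps.
Stream data: 172.744 Mbps × 480 s = 82917.1 Mb.
With 8% container overhead: ×1.08.
89,550 Mb = 11,193,811,200 bytes ÷ 1,073,741,824 = 10.43 GiB.

10.43 GiB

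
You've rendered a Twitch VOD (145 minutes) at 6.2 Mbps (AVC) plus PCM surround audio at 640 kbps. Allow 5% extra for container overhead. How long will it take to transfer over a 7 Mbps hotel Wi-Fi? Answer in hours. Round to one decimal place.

2.5 hours

145 min = 8700 s
Audio: 640 kbps = 0.640 Mbps.
Total bitrate: 6.840 Mbps.
File: 6.840 Mbps × 8700 s = 59508.0 Mb.
With 5% container overhead: ×1.05. → 62483.4 Mb.
At 7 Mbps: 62483.4 / 7 = 8926.2 s ≈ 2.48 hours.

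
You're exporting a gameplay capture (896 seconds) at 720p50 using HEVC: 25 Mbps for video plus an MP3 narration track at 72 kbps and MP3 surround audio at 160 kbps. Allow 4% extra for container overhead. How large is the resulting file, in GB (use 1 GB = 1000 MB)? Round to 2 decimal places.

Audio total: 72 + 160 = 232 kbps = 0.232 Mbps.
Total bitrate: 25 + 0.232 = 25.232 Mbps.
Stream data: 25.232 Mbps × 896 s = 22607.9 Mb.
With 4% container overhead: ×1.04.
23,512 Mb ÷ 8 = 2,939 MB → 2.939 GB.

2.94 GB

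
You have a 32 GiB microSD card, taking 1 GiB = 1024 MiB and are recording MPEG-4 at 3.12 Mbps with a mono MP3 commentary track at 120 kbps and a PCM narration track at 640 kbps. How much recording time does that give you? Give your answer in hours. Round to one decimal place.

Audio total: 120 + 640 = 760 kbps = 0.760 Mbps.
Total bitrate: 3.12 + 0.760 = 3.880 Mbps.
Capacity: 32 GiB = 274,878 Mb.
Recording time: 274,878 / 3.880 = 70,845 s ≈ 19.7 hours.

19.7 hours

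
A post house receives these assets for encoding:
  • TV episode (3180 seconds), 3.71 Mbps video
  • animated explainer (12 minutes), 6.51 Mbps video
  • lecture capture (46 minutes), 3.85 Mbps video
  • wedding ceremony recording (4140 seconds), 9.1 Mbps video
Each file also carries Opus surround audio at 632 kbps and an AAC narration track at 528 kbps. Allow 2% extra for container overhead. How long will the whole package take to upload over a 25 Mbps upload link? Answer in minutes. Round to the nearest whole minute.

Audio total: 632 + 528 = 1160 kbps = 1.160 Mbps.
TV episode: 4.870 Mbps × 3180 s × 1.02 = 15796.3 Mb
animated explainer: 7.670 Mbps × 720 s × 1.02 = 5632.8 Mb
lecture capture: 5.010 Mbps × 2760 s × 1.02 = 14104.2 Mb
wedding ceremony recording: 10.260 Mbps × 4140 s × 1.02 = 43325.9 Mb
Total: 78859.3 Mb = 9857.4 MB.
At 25 Mbps: 78859.3 / 25 = 3154 s ≈ 52.6 minutes.

53 minutes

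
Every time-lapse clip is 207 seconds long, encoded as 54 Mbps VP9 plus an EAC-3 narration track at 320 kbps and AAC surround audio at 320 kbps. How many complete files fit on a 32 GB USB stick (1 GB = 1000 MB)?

Audio total: 320 + 320 = 640 kbps = 0.640 Mbps.
Total bitrate: 54.640 Mbps.
Per item: 54.640 Mbps × 207 s = 11,310 Mb = 1,414 MB.
Capacity: 32 GB = 256,000 Mb; 22.63 items → 22 complete.

22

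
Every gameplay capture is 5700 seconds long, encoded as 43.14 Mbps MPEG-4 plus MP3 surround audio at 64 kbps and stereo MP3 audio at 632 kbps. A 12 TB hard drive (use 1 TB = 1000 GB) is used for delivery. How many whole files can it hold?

Audio total: 64 + 632 = 696 kbps = 0.696 Mbps.
Total bitrate: 43.836 Mbps.
Per item: 43.836 Mbps × 5700 s = 249,865 Mb = 31,233 MB.
Capacity: 12 TB = 96,000,000 Mb; 384.21 items → 384 complete.

384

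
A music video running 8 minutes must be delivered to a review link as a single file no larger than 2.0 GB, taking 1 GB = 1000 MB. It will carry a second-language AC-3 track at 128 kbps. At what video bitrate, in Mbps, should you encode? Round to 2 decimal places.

33.21 Mbps

Budget: 2.0 GB = 16000.0 Mb.
8 min = 480 s
Total bitrate budget: 16000.0 Mb / 480 s = 33.333 Mbps.
Audio: 128 kbps = 0.128 Mbps.
Video: 33.333 − 0.128 = 33.205 Mbps.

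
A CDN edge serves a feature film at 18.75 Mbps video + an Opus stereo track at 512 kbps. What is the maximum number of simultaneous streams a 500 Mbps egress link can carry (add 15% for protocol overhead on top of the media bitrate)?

Audio: 512 kbps = 0.512 Mbps.
Per-viewer media rate: 19.262 Mbps.
On the wire with 15% overhead: 22.151 Mbps.
500 Mbps = 500.0 Mbps; 500.0 / 22.151 = 22.57 → 22 viewers.

22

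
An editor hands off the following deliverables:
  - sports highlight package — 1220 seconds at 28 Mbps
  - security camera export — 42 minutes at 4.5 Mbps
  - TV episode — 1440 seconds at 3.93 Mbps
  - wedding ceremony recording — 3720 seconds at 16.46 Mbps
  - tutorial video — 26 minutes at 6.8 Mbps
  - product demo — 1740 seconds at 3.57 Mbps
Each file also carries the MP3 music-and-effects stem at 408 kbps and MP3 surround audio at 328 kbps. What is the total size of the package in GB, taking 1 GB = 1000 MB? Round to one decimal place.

Audio total: 408 + 328 = 736 kbps = 0.736 Mbps.
sports highlight package: 28.736 Mbps × 1220 s = 35057.9 Mb
security camera export: 5.236 Mbps × 2520 s = 13194.7 Mb
TV episode: 4.666 Mbps × 1440 s = 6719.0 Mb
wedding ceremony recording: 17.196 Mbps × 3720 s = 63969.1 Mb
tutorial video: 7.536 Mbps × 1560 s = 11756.2 Mb
product demo: 4.306 Mbps × 1740 s = 7492.4 Mb
Total: 138189.4 Mb = 17273.7 MB.
= 17.27 GB.

17.3 GB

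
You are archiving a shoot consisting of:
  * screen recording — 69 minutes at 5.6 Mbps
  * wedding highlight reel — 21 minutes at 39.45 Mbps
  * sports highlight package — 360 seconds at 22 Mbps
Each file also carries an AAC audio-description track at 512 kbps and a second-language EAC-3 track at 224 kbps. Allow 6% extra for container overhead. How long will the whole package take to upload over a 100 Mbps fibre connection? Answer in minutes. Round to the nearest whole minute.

Audio total: 512 + 224 = 736 kbps = 0.736 Mbps.
screen recording: 6.336 Mbps × 4140 s × 1.06 = 27804.9 Mb
wedding highlight reel: 40.186 Mbps × 1260 s × 1.06 = 53672.4 Mb
sports highlight package: 22.736 Mbps × 360 s × 1.06 = 8676.1 Mb
Total: 90153.4 Mb = 11269.2 MB.
At 100 Mbps: 90153.4 / 100 = 902 s ≈ 15 minutes.

15 minutes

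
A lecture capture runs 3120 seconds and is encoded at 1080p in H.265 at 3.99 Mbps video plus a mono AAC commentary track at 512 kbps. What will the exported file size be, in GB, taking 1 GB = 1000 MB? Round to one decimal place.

Audio: 512 kbps = 0.512 Mbps.
Total bitrate: 3.99 + 0.512 = 4.502 Mbps.
Stream data: 4.502 Mbps × 3120 s = 14046.2 Mb.
14,046 Mb ÷ 8 = 1,756 MB → 1.756 GB.

1.8 GB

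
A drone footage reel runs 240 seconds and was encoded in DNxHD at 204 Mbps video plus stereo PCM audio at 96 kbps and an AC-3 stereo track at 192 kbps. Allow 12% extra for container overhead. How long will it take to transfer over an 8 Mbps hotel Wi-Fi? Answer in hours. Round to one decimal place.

Audio total: 96 + 192 = 288 kbps = 0.288 Mbps.
Total bitrate: 204.288 Mbps.
File: 204.288 Mbps × 240 s = 49029.1 Mb.
With 12% container overhead: ×1.12. → 54912.6 Mb.
At 8 Mbps: 54912.6 / 8 = 6864.1 s ≈ 1.91 hours.

1.9 hours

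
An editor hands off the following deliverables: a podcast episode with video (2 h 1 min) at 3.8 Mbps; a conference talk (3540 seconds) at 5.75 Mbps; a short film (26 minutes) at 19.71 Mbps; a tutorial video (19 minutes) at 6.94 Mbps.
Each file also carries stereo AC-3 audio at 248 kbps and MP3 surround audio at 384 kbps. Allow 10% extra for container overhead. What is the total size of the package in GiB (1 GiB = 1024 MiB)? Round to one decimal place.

12.2 GiB

Audio total: 248 + 384 = 632 kbps = 0.632 Mbps.
podcast episode with video: 4.432 Mbps × 7260 s × 1.10 = 35394.0 Mb
conference talk: 6.382 Mbps × 3540 s × 1.10 = 24851.5 Mb
short film: 20.342 Mbps × 1560 s × 1.10 = 34906.9 Mb
tutorial video: 7.572 Mbps × 1140 s × 1.10 = 9495.3 Mb
Total: 104647.6 Mb = 13081.0 MB.
= 12.18 GiB.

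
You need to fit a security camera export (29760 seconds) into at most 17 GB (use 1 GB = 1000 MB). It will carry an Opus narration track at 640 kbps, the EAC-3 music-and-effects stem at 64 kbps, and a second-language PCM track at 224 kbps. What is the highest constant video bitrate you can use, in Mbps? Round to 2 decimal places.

3.64 Mbps

Budget: 17 GB = 136000.0 Mb.
Total bitrate budget: 136000.0 Mb / 29760 s = 4.570 Mbps.
Audio total: 640 + 64 + 224 = 928 kbps = 0.928 Mbps.
Video: 4.570 − 0.928 = 3.642 Mbps.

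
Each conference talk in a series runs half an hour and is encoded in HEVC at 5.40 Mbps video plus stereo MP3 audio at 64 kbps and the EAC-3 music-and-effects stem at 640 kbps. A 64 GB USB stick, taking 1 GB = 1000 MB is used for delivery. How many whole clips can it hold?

30 min = 1800 s
Audio total: 64 + 640 = 704 kbps = 0.704 Mbps.
Total bitrate: 6.104 Mbps.
Per item: 6.104 Mbps × 1800 s = 10,987 Mb = 1,373 MB.
Capacity: 64 GB = 512,000 Mb; 46.60 items → 46 complete.

46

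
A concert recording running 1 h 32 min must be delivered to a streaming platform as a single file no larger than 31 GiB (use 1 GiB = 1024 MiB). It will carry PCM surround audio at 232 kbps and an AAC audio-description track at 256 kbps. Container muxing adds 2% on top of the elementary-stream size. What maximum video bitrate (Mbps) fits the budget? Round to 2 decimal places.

Budget: 31 GiB = 266288.0 Mb.
Stream payload after overhead: 266288.0 / 1.02 = 261066.6 Mb.
1 h 32 min = 92 min = 5520 s
Total bitrate budget: 261066.6 Mb / 5520 s = 47.295 Mbps.
Audio total: 232 + 256 = 488 kbps = 0.488 Mbps.
Video: 47.295 − 0.488 = 46.807 Mbps.

46.81 Mbps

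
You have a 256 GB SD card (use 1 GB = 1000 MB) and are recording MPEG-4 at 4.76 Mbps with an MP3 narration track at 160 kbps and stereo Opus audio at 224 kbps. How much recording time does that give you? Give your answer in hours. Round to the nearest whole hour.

111 hours

Audio total: 160 + 224 = 384 kbps = 0.384 Mbps.
Total bitrate: 4.76 + 0.384 = 5.144 Mbps.
Capacity: 256 GB = 2,048,000 Mb.
Recording time: 2,048,000 / 5.144 = 398,134 s ≈ 111 hours.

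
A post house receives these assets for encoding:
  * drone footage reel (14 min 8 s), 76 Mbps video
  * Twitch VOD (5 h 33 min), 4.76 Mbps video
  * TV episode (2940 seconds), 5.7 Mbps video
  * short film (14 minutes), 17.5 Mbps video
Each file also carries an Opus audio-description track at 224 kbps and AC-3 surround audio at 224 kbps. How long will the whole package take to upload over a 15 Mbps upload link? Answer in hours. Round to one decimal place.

Audio total: 224 + 224 = 448 kbps = 0.448 Mbps.
drone footage reel: 76.448 Mbps × 848 s = 64827.9 Mb
Twitch VOD: 5.208 Mbps × 19980 s = 104055.8 Mb
TV episode: 6.148 Mbps × 2940 s = 18075.1 Mb
short film: 17.948 Mbps × 840 s = 15076.3 Mb
Total: 202035.2 Mb = 25254.4 MB.
At 15 Mbps: 202035.2 / 15 = 13469 s ≈ 3.74 hours.

3.7 hours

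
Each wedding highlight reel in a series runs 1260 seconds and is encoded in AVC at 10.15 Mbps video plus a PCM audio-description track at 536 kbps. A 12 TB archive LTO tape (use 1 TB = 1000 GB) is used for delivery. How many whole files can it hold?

Audio: 536 kbps = 0.536 Mbps.
Total bitrate: 10.686 Mbps.
Per item: 10.686 Mbps × 1260 s = 13,464 Mb = 1,683 MB.
Capacity: 12 TB = 96,000,000 Mb; 7129.93 items → 7129 complete.

7129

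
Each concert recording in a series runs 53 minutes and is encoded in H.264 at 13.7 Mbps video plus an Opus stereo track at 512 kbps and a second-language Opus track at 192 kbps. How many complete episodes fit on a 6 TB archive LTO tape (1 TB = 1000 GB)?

53 min = 3180 s
Audio total: 512 + 192 = 704 kbps = 0.704 Mbps.
Total bitrate: 14.404 Mbps.
Per item: 14.404 Mbps × 3180 s = 45,805 Mb = 5,726 MB.
Capacity: 6 TB = 48,000,000 Mb; 1047.93 items → 1047 complete.

1047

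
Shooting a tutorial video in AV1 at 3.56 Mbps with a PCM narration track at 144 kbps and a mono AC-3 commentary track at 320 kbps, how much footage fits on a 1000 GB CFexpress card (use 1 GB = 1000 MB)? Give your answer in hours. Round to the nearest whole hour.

Audio total: 144 + 320 = 464 kbps = 0.464 Mbps.
Total bitrate: 3.56 + 0.464 = 4.024 Mbps.
Capacity: 1000 GB = 8,000,000 Mb.
Recording time: 8,000,000 / 4.024 = 1,988,072 s ≈ 552 hours.

552 hours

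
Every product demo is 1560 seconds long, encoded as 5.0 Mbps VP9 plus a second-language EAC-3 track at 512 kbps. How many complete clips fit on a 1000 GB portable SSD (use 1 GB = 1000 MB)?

Audio: 512 kbps = 0.512 Mbps.
Total bitrate: 5.512 Mbps.
Per item: 5.512 Mbps × 1560 s = 8,599 Mb = 1,075 MB.
Capacity: 1000 GB = 8,000,000 Mb; 930.37 items → 930 complete.

930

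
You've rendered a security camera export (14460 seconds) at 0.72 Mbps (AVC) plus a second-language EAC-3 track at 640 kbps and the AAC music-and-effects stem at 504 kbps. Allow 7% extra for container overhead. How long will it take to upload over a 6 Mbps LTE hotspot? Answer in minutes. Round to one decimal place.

Audio total: 640 + 504 = 1144 kbps = 1.144 Mbps.
Total bitrate: 1.864 Mbps.
File: 1.864 Mbps × 14460 s = 26953.4 Mb.
With 7% container overhead: ×1.07. → 28840.2 Mb.
At 6 Mbps: 28840.2 / 6 = 4806.7 s ≈ 80.1 minutes.

80.1 minutes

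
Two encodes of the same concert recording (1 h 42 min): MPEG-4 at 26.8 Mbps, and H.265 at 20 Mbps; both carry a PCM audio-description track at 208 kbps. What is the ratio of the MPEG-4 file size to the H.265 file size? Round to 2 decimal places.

1 h 42 min = 102 min = 6120 s
Audio: 208 kbps = 0.208 Mbps.
MPEG-4: 27.008 Mbps × 6120 s = 165289.0 Mb = 20.661 GB.
H.265: 20.208 Mbps × 6120 s = 123673.0 Mb = 15.459 GB.
Ratio: 20.661 / 15.459 = 1.337.

1.34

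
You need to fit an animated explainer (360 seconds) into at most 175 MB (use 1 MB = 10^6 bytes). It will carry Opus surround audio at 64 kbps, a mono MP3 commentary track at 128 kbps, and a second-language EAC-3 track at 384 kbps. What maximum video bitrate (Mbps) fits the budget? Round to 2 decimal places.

Budget: 175 MB = 1400.0 Mb.
Total bitrate budget: 1400.0 Mb / 360 s = 3.889 Mbps.
Audio total: 64 + 128 + 384 = 576 kbps = 0.576 Mbps.
Video: 3.889 − 0.576 = 3.313 Mbps.

3.31 Mbps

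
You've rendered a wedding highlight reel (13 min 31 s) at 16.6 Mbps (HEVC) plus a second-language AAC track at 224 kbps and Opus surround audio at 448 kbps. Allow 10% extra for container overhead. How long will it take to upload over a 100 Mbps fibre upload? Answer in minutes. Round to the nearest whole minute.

3 minutes

13 min 31 s = 811 s
Audio total: 224 + 448 = 672 kbps = 0.672 Mbps.
Total bitrate: 17.272 Mbps.
File: 17.272 Mbps × 811 s = 14007.6 Mb.
With 10% container overhead: ×1.10. → 15408.4 Mb.
At 100 Mbps: 15408.4 / 100 = 154.1 s ≈ 2.57 minutes.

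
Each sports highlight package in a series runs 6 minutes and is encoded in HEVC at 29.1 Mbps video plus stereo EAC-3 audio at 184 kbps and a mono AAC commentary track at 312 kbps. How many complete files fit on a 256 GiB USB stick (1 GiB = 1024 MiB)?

206

6 min = 360 s
Audio total: 184 + 312 = 496 kbps = 0.496 Mbps.
Total bitrate: 29.596 Mbps.
Per item: 29.596 Mbps × 360 s = 10,655 Mb = 1,332 MB.
Capacity: 256 GiB = 2,199,023 Mb; 206.39 items → 206 complete.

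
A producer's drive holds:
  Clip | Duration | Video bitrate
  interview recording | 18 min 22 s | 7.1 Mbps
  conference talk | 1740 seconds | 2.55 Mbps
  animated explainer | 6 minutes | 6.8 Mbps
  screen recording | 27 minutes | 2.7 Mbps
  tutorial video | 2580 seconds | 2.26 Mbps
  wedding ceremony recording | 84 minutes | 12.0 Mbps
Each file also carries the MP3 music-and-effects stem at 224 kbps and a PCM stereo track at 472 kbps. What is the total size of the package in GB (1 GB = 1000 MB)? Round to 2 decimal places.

11.76 GB

Audio total: 224 + 472 = 696 kbps = 0.696 Mbps.
interview recording: 7.796 Mbps × 1102 s = 8591.2 Mb
conference talk: 3.246 Mbps × 1740 s = 5648.0 Mb
animated explainer: 7.496 Mbps × 360 s = 2698.6 Mb
screen recording: 3.396 Mbps × 1620 s = 5501.5 Mb
tutorial video: 2.956 Mbps × 2580 s = 7626.5 Mb
wedding ceremony recording: 12.696 Mbps × 5040 s = 63987.8 Mb
Total: 94053.6 Mb = 11756.7 MB.
= 11.76 GB.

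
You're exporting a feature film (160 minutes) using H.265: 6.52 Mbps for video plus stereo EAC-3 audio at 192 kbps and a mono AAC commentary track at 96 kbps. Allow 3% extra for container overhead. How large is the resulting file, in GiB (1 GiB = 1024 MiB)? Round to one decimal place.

160 min = 9600 s
Audio total: 192 + 96 = 288 kbps = 0.288 Mbps.
Total bitrate: 6.52 + 0.288 = 6.808 Mbps.
Stream data: 6.808 Mbps × 9600 s = 65356.8 Mb.
With 3% container overhead: ×1.03.
67,318 Mb = 8,414,688,000 bytes ÷ 1,073,741,824 = 7.837 GiB.

7.8 GiB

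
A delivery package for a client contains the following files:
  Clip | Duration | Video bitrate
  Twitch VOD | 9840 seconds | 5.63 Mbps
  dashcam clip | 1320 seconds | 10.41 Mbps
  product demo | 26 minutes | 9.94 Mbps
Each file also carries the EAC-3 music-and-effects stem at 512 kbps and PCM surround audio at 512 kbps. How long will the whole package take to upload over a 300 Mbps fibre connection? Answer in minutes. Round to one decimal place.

Audio total: 512 + 512 = 1024 kbps = 1.024 Mbps.
Twitch VOD: 6.654 Mbps × 9840 s = 65475.4 Mb
dashcam clip: 11.434 Mbps × 1320 s = 15092.9 Mb
product demo: 10.964 Mbps × 1560 s = 17103.8 Mb
Total: 97672.1 Mb = 12209.0 MB.
At 300 Mbps: 97672.1 / 300 = 326 s ≈ 5.43 minutes.

5.4 minutes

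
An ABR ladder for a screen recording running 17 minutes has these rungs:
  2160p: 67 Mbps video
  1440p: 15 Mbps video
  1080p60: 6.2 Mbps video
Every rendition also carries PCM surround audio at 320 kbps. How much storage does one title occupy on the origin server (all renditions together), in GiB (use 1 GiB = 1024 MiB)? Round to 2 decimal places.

10.59 GiB

17 min = 1020 s
Audio: 320 kbps = 0.320 Mbps.
Sum of rendition bitrates: (67+0.320) + (15+0.320) + (6.2+0.320) = 89.160 Mbps.
× 1020 s = 90,943 Mb = 11,368 MB = 10.59 GiB.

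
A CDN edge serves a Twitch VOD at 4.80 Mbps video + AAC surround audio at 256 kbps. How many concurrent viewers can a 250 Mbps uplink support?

49

Audio: 256 kbps = 0.256 Mbps.
Per-viewer media rate: 5.056 Mbps.
250 Mbps = 250.0 Mbps; 250.0 / 5.056 = 49.45 → 49 viewers.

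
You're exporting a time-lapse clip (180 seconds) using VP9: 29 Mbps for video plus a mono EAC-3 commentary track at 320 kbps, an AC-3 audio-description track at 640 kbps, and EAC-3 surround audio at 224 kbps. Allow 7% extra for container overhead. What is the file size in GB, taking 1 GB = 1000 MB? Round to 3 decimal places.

0.727 GB

Audio total: 320 + 640 + 224 = 1184 kbps = 1.184 Mbps.
Total bitrate: 29 + 1.184 = 30.184 Mbps.
Stream data: 30.184 Mbps × 180 s = 5433.1 Mb.
With 7% container overhead: ×1.07.
5,813 Mb ÷ 8 = 726.7 MB → 0.7267 GB.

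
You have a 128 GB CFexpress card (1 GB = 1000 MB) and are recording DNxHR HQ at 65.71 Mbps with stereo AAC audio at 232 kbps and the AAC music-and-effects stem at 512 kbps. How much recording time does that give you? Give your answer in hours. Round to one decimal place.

4.3 hours

Audio total: 232 + 512 = 744 kbps = 0.744 Mbps.
Total bitrate: 65.71 + 0.744 = 66.454 Mbps.
Capacity: 128 GB = 1,024,000 Mb.
Recording time: 1,024,000 / 66.454 = 15,409 s ≈ 4.28 hours.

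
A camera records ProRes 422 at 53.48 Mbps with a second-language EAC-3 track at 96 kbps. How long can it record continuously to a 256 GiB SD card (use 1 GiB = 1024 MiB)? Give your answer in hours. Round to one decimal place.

Audio: 96 kbps = 0.096 Mbps.
Total bitrate: 53.48 + 0.096 = 53.576 Mbps.
Capacity: 256 GiB = 2,199,023 Mb.
Recording time: 2,199,023 / 53.576 = 41,045 s ≈ 11.4 hours.

11.4 hours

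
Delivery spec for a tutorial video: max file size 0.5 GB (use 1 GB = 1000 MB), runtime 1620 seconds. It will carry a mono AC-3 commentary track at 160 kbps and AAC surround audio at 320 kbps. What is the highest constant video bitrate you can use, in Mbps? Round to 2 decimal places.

1.99 Mbps

Budget: 0.5 GB = 4000.0 Mb.
Total bitrate budget: 4000.0 Mb / 1620 s = 2.469 Mbps.
Audio total: 160 + 320 = 480 kbps = 0.480 Mbps.
Video: 2.469 − 0.480 = 1.989 Mbps.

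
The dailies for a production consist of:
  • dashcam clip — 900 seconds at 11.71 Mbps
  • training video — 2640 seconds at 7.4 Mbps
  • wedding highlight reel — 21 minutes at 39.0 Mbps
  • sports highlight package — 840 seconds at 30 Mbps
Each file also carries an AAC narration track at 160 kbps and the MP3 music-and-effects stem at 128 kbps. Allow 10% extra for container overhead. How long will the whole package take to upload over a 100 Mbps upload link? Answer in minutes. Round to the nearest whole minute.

19 minutes

Audio total: 160 + 128 = 288 kbps = 0.288 Mbps.
dashcam clip: 11.998 Mbps × 900 s × 1.10 = 11878.0 Mb
training video: 7.688 Mbps × 2640 s × 1.10 = 22326.0 Mb
wedding highlight reel: 39.288 Mbps × 1260 s × 1.10 = 54453.2 Mb
sports highlight package: 30.288 Mbps × 840 s × 1.10 = 27986.1 Mb
Total: 116643.3 Mb = 14580.4 MB.
At 100 Mbps: 116643.3 / 100 = 1166 s ≈ 19.4 minutes.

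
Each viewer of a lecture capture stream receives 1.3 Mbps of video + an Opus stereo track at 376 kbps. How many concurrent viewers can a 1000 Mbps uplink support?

596

Audio: 376 kbps = 0.376 Mbps.
Per-viewer media rate: 1.676 Mbps.
1000 Mbps = 1,000 Mbps; 1,000 / 1.676 = 596.66 → 596 viewers.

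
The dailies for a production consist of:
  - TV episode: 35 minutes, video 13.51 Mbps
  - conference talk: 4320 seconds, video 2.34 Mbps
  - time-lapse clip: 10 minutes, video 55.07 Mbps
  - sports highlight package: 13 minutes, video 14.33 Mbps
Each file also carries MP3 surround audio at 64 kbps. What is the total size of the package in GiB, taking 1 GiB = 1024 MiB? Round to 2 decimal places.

Audio: 64 kbps = 0.064 Mbps.
TV episode: 13.574 Mbps × 2100 s = 28505.4 Mb
conference talk: 2.404 Mbps × 4320 s = 10385.3 Mb
time-lapse clip: 55.134 Mbps × 600 s = 33080.4 Mb
sports highlight package: 14.394 Mbps × 780 s = 11227.3 Mb
Total: 83198.4 Mb = 10399.8 MB.
= 9.686 GiB.

9.69 GiB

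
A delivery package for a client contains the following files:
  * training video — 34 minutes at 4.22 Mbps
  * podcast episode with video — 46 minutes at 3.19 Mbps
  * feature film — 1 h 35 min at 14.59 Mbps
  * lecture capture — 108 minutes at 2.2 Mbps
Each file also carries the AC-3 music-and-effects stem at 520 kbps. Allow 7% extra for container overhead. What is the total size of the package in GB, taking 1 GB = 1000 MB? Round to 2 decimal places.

Audio: 520 kbps = 0.520 Mbps.
training video: 4.740 Mbps × 2040 s × 1.07 = 10346.5 Mb
podcast episode with video: 3.710 Mbps × 2760 s × 1.07 = 10956.4 Mb
feature film: 15.110 Mbps × 5700 s × 1.07 = 92155.9 Mb
lecture capture: 2.720 Mbps × 6480 s × 1.07 = 18859.4 Mb
Total: 132318.1 Mb = 16539.8 MB.
= 16.54 GB.

16.54 GB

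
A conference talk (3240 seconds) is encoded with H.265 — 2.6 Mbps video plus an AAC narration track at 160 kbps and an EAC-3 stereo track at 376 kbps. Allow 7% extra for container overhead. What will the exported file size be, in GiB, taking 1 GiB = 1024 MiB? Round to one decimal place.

Audio total: 160 + 376 = 536 kbps = 0.536 Mbps.
Total bitrate: 2.6 + 0.536 = 3.136 Mbps.
Stream data: 3.136 Mbps × 3240 s = 10160.6 Mb.
With 7% container overhead: ×1.07.
10,872 Mb = 1,358,985,600 bytes ÷ 1,073,741,824 = 1.266 GiB.

1.3 GiB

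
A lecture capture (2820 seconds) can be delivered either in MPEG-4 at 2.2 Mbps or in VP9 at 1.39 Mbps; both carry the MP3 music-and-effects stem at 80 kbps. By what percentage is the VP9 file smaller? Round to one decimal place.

Audio: 80 kbps = 0.080 Mbps.
MPEG-4: 2.280 Mbps × 2820 s = 6429.6 Mb = 0.749 GiB.
VP9: 1.470 Mbps × 2820 s = 4145.4 Mb = 0.483 GiB.
Reduction: (1 − 0.483/0.749) × 100 = 35.53%.

35.5%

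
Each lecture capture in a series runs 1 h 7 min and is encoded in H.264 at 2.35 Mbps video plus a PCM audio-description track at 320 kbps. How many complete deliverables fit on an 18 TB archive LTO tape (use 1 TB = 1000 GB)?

1 h 7 min = 67 min = 4020 s
Audio: 320 kbps = 0.320 Mbps.
Total bitrate: 2.670 Mbps.
Per item: 2.670 Mbps × 4020 s = 10,733 Mb = 1,342 MB.
Capacity: 18 TB = 144,000,000 Mb; 13416.07 items → 13416 complete.

13416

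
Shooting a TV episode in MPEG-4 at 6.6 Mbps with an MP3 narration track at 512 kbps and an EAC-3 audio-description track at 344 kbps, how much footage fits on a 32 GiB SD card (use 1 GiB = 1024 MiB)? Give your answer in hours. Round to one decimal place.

10.2 hours

Audio total: 512 + 344 = 856 kbps = 0.856 Mbps.
Total bitrate: 6.6 + 0.856 = 7.456 Mbps.
Capacity: 32 GiB = 274,878 Mb.
Recording time: 274,878 / 7.456 = 36,867 s ≈ 10.2 hours.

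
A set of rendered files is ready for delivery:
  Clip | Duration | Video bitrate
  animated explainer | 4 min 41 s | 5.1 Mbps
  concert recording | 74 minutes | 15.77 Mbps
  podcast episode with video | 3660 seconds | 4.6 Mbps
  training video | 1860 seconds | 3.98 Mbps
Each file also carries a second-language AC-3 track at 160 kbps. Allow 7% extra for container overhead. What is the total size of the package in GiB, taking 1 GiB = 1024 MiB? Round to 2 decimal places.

Audio: 160 kbps = 0.160 Mbps.
animated explainer: 5.260 Mbps × 281 s × 1.07 = 1581.5 Mb
concert recording: 15.930 Mbps × 4440 s × 1.07 = 75680.2 Mb
podcast episode with video: 4.760 Mbps × 3660 s × 1.07 = 18641.1 Mb
training video: 4.140 Mbps × 1860 s × 1.07 = 8239.4 Mb
Total: 104142.3 Mb = 13017.8 MB.
= 12.12 GiB.

12.12 GiB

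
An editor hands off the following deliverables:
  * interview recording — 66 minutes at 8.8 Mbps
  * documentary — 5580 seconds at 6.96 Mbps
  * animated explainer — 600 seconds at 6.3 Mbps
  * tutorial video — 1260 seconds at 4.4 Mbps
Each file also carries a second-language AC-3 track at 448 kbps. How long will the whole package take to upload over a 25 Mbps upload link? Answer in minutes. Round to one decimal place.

Audio: 448 kbps = 0.448 Mbps.
interview recording: 9.248 Mbps × 3960 s = 36622.1 Mb
documentary: 7.408 Mbps × 5580 s = 41336.6 Mb
animated explainer: 6.748 Mbps × 600 s = 4048.8 Mb
tutorial video: 4.848 Mbps × 1260 s = 6108.5 Mb
Total: 88116.0 Mb = 11014.5 MB.
At 25 Mbps: 88116.0 / 25 = 3525 s ≈ 58.7 minutes.

58.7 minutes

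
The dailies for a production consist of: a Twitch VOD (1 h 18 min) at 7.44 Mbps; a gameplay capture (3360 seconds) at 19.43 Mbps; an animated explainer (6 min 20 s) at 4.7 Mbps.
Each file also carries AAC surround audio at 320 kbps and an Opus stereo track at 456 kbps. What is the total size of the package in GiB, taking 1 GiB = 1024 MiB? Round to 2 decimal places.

Audio total: 320 + 456 = 776 kbps = 0.776 Mbps.
Twitch VOD: 8.216 Mbps × 4680 s = 38450.9 Mb
gameplay capture: 20.206 Mbps × 3360 s = 67892.2 Mb
animated explainer: 5.476 Mbps × 380 s = 2080.9 Mb
Total: 108423.9 Mb = 13553.0 MB.
= 12.62 GiB.

12.62 GiB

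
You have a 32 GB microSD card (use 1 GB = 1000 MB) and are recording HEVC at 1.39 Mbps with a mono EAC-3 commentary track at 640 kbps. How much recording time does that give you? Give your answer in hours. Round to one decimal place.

35.0 hours

Audio: 640 kbps = 0.640 Mbps.
Total bitrate: 1.39 + 0.640 = 2.030 Mbps.
Capacity: 32 GB = 256,000 Mb.
Recording time: 256,000 / 2.030 = 126,108 s ≈ 35.0 hours.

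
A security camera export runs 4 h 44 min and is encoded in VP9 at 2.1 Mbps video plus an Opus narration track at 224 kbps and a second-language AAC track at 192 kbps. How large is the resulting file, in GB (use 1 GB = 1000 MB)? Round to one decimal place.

4 h 44 min = 284 min = 17040 s
Audio total: 224 + 192 = 416 kbps = 0.416 Mbps.
Total bitrate: 2.1 + 0.416 = 2.516 Mbps.
Stream data: 2.516 Mbps × 17040 s = 42872.6 Mb.
42,873 Mb ÷ 8 = 5,359 MB → 5.359 GB.

5.4 GB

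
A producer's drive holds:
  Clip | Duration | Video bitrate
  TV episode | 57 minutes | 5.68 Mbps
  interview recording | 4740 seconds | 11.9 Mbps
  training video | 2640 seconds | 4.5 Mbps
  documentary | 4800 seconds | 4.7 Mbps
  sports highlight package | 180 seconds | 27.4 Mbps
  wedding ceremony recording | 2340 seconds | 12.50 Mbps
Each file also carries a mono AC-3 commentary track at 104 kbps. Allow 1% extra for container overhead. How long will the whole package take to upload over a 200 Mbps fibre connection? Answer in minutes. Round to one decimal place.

Audio: 104 kbps = 0.104 Mbps.
TV episode: 5.784 Mbps × 3420 s × 1.01 = 19979.1 Mb
interview recording: 12.004 Mbps × 4740 s × 1.01 = 57467.9 Mb
training video: 4.604 Mbps × 2640 s × 1.01 = 12276.1 Mb
documentary: 4.804 Mbps × 4800 s × 1.01 = 23289.8 Mb
sports highlight package: 27.504 Mbps × 180 s × 1.01 = 5000.2 Mb
wedding ceremony recording: 12.604 Mbps × 2340 s × 1.01 = 29788.3 Mb
Total: 147801.5 Mb = 18475.2 MB.
At 200 Mbps: 147801.5 / 200 = 739 s ≈ 12.3 minutes.

12.3 minutes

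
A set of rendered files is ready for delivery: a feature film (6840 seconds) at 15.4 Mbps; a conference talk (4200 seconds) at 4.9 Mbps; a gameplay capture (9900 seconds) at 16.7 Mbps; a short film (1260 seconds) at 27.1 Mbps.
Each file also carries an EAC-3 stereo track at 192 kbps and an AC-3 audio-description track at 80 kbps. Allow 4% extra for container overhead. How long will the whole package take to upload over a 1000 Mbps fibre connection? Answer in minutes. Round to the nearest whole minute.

Audio total: 192 + 80 = 272 kbps = 0.272 Mbps.
feature film: 15.672 Mbps × 6840 s × 1.04 = 111484.3 Mb
conference talk: 5.172 Mbps × 4200 s × 1.04 = 22591.3 Mb
gameplay capture: 16.972 Mbps × 9900 s × 1.04 = 174743.7 Mb
short film: 27.372 Mbps × 1260 s × 1.04 = 35868.3 Mb
Total: 344687.6 Mb = 43086.0 MB.
At 1000 Mbps: 344687.6 / 1000 = 345 s ≈ 5.74 minutes.

6 minutes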